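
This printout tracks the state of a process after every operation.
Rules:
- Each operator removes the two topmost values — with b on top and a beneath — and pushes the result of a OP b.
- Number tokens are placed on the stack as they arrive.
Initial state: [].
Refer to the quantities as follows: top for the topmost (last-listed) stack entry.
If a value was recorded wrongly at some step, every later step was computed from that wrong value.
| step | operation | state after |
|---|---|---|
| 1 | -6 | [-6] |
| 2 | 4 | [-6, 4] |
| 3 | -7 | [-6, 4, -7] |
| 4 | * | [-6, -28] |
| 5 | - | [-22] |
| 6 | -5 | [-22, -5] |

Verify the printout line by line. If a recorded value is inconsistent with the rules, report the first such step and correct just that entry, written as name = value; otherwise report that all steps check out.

Recomputing the run from the initial state:
step 1: [-6]
step 2: [-6, 4]
step 3: [-6, 4, -7]
step 4: [-6, -28]
step 5: [22]
step 6: [22, -5]
The first disagreement with the printout is at step 5, where the value should be top = 22.

step 5, top = 22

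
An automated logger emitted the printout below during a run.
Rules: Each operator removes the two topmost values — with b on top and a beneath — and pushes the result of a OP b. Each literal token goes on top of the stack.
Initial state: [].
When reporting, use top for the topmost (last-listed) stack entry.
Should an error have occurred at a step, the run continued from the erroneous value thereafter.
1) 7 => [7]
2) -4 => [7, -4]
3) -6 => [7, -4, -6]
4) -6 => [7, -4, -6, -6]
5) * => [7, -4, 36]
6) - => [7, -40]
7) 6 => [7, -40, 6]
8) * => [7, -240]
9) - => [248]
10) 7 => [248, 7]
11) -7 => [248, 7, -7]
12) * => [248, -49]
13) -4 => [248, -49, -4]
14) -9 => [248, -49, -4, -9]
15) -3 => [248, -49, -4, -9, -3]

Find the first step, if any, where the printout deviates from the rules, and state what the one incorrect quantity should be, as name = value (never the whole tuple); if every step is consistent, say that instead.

step 9, top = 247

Recomputing the run from the initial state:
step 1: [7]
step 2: [7, -4]
step 3: [7, -4, -6]
step 4: [7, -4, -6, -6]
step 5: [7, -4, 36]
step 6: [7, -40]
step 7: [7, -40, 6]
step 8: [7, -240]
step 9: [247]
step 10: [247, 7]
step 11: [247, 7, -7]
step 12: [247, -49]
step 13: [247, -49, -4]
step 14: [247, -49, -4, -9]
step 15: [247, -49, -4, -9, -3]
The first disagreement with the printout is at step 9, where the value should be top = 247.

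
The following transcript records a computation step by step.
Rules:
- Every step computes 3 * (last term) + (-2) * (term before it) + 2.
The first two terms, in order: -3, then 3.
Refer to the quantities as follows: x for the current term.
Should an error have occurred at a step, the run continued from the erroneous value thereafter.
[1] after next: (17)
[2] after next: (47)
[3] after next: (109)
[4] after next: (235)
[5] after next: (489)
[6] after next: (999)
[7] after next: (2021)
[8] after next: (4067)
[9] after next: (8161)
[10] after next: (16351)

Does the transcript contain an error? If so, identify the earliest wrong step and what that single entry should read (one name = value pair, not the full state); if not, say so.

Step 1: x = 3*(3) + (-2)*(-3) + (2) = 17 — agrees with the transcript.
Step 2: x = 3*(17) + (-2)*(3) + (2) = 47 — same as recorded.
Step 3: x = 3*(47) + (-2)*(17) + (2) = 109 — verified.
Step 4: x = 3*(109) + (-2)*(47) + (2) = 235 — checks out.
Step 5: x = 3*(235) + (-2)*(109) + (2) = 489 — no discrepancy.
Step 6: x = 3*(489) + (-2)*(235) + (2) = 999 — confirmed correct.
Step 7: x = 3*(999) + (-2)*(489) + (2) = 2021 — no discrepancy.
Step 8: x = 3*(2021) + (-2)*(999) + (2) = 4067 — matches.
Step 9: x = 3*(4067) + (-2)*(2021) + (2) = 8161 — in agreement.
Step 10: x = 3*(8161) + (-2)*(4067) + (2) = 16351 — verified.
All entries verified; no error found.

no error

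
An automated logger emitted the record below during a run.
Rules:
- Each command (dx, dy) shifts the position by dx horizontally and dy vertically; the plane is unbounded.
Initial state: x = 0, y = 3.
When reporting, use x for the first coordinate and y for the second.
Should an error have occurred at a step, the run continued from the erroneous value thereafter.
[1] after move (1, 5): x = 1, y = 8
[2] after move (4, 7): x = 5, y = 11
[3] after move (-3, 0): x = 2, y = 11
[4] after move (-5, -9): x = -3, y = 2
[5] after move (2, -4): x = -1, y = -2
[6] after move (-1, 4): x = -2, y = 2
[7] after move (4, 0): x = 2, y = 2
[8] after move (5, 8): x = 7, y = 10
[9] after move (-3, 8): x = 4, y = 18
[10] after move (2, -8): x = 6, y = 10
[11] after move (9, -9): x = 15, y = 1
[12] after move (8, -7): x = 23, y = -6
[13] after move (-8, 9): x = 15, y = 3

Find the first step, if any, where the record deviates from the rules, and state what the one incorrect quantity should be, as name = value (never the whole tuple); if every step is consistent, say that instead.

step 1: x = 0 + (1) = 1, y = 3 + (5) = 8 -> no discrepancy
step 2: x = 1 + (4) = 5, y = 8 + (7) = 15 -> the record disagrees here
First incorrect step: 2; the correct value is y = 15.

step 2, y = 15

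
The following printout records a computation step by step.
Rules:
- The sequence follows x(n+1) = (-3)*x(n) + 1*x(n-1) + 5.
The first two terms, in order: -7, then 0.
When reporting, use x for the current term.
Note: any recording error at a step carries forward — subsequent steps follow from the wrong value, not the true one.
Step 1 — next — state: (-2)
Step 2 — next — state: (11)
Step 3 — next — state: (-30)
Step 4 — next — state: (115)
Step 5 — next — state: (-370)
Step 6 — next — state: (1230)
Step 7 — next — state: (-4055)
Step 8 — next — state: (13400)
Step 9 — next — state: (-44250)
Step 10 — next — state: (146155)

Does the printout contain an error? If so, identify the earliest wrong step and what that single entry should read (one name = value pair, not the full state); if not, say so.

Step 1: x = -3*(0) + (1)*(-7) + (5) = -2 — consistent with the printout.
Step 2: x = -3*(-2) + (1)*(0) + (5) = 11 — confirmed correct.
Step 3: x = -3*(11) + (1)*(-2) + (5) = -30 — verified.
Step 4: x = -3*(-30) + (1)*(11) + (5) = 106 — the printout disagrees here.
The earliest wrong entry is at step 4: it should read x = 106.

step 4, x = 106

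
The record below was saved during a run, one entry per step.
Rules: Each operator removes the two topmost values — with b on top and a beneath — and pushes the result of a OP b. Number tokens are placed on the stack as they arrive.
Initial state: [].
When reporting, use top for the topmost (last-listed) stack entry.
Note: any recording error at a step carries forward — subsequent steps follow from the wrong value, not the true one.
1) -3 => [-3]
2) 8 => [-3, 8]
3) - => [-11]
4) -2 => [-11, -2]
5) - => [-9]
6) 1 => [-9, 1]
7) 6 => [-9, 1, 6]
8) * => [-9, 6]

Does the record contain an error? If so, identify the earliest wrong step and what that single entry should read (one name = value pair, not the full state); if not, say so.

Recomputing the run from the initial state:
step 1: [-3]
step 2: [-3, 8]
step 3: [-11]
step 4: [-11, -2]
step 5: [-9]
step 6: [-9, 1]
step 7: [-9, 1, 6]
step 8: [-9, 6]
This matches the record at every step.

no error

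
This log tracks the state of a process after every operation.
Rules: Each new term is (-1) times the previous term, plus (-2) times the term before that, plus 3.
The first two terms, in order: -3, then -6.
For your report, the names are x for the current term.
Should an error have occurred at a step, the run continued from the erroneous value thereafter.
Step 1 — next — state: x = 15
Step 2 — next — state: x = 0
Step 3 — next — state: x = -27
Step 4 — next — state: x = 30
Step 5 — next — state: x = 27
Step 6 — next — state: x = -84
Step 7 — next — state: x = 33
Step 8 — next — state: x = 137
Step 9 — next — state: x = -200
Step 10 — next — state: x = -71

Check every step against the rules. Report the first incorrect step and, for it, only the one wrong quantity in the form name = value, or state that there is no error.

step 8, x = 138

step 1: x = -1*(-6) + (-2)*(-3) + (3) = 15 -> exactly as logged
step 2: x = -1*(15) + (-2)*(-6) + (3) = 0 -> checks out
step 3: x = -1*(0) + (-2)*(15) + (3) = -27 -> verified
step 4: x = -1*(-27) + (-2)*(0) + (3) = 30 -> same as recorded
step 5: x = -1*(30) + (-2)*(-27) + (3) = 27 -> checks out
step 6: x = -1*(27) + (-2)*(30) + (3) = -84 -> same as recorded
step 7: x = -1*(-84) + (-2)*(27) + (3) = 33 -> no discrepancy
step 8: x = -1*(33) + (-2)*(-84) + (3) = 138 -> not what was recorded
Step 8 is the first one off; corrected, x = 138.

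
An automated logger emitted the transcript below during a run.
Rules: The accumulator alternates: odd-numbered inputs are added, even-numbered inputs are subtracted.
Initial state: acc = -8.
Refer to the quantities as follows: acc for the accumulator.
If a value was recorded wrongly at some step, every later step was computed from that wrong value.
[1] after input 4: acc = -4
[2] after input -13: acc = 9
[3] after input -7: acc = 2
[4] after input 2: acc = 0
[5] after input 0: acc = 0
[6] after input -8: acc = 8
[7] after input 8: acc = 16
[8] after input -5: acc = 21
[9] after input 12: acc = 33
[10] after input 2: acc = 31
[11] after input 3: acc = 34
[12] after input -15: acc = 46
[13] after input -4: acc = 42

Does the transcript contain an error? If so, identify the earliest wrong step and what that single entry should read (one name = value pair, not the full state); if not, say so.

step 12, acc = 49

Step 1: acc = -8 + 4 = -4 — no discrepancy.
Step 2: acc = -4 - -13 = 9 — exactly as logged.
Step 3: acc = 9 + -7 = 2 — in agreement.
Step 4: acc = 2 - 2 = 0 — consistent with the transcript.
Step 5: acc = 0 + 0 = 0 — consistent with the transcript.
Step 6: acc = 0 - -8 = 8 — matches.
Step 7: acc = 8 + 8 = 16 — same as recorded.
Step 8: acc = 16 - -5 = 21 — exactly as logged.
Step 9: acc = 21 + 12 = 33 — consistent with the transcript.
Step 10: acc = 33 - 2 = 31 — exactly as logged.
Step 11: acc = 31 + 3 = 34 — exactly as logged.
Step 12: acc = 34 - -15 = 49 — this is not what the transcript shows.
Conclusion: step 12 carries the first error; the entry should be acc = 49.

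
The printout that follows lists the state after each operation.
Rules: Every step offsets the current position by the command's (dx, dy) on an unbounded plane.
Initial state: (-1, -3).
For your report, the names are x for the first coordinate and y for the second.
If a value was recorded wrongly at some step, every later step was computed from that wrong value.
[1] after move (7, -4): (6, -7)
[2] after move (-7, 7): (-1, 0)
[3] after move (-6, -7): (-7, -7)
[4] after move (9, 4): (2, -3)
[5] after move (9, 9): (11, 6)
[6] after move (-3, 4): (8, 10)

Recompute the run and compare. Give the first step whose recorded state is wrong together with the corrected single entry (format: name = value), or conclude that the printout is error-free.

step 1: x = -1 + (7) = 6, y = -3 + (-4) = -7 -> agrees with the printout
step 2: x = 6 + (-7) = -1, y = -7 + (7) = 0 -> verified
step 3: x = -1 + (-6) = -7, y = 0 + (-7) = -7 -> exactly as logged
step 4: x = -7 + (9) = 2, y = -7 + (4) = -3 -> no discrepancy
step 5: x = 2 + (9) = 11, y = -3 + (9) = 6 -> no discrepancy
step 6: x = 11 + (-3) = 8, y = 6 + (4) = 10 -> matches
Each recorded entry agrees with the recomputation.

no error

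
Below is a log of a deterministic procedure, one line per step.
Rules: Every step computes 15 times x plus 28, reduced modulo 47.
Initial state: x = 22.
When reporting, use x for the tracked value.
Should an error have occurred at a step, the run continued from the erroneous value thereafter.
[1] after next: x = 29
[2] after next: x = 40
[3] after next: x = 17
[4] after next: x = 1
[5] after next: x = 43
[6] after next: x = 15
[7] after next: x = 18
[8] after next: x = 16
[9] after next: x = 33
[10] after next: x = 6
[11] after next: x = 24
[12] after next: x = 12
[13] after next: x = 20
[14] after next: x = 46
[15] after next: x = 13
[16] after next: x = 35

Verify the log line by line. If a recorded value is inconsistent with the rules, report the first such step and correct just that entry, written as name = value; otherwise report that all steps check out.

Step 1: x = (15*22 + 28) mod 47 = 29 — confirmed correct.
Step 2: x = (15*29 + 28) mod 47 = 40 — in agreement.
Step 3: x = (15*40 + 28) mod 47 = 17 — verified.
Step 4: x = (15*17 + 28) mod 47 = 1 — in agreement.
Step 5: x = (15*1 + 28) mod 47 = 43 — same as recorded.
Step 6: x = (15*43 + 28) mod 47 = 15 — same as recorded.
Step 7: x = (15*15 + 28) mod 47 = 18 — agrees with the log.
Step 8: x = (15*18 + 28) mod 47 = 16 — verified.
Step 9: x = (15*16 + 28) mod 47 = 33 — in agreement.
Step 10: x = (15*33 + 28) mod 47 = 6 — checks out.
Step 11: x = (15*6 + 28) mod 47 = 24 — no discrepancy.
Step 12: x = (15*24 + 28) mod 47 = 12 — confirmed correct.
Step 13: x = (15*12 + 28) mod 47 = 20 — exactly as logged.
Step 14: x = (15*20 + 28) mod 47 = 46 — no discrepancy.
Step 15: x = (15*46 + 28) mod 47 = 13 — in agreement.
Step 16: x = (15*13 + 28) mod 47 = 35 — in agreement.
All steps check out; nothing to correct.

no error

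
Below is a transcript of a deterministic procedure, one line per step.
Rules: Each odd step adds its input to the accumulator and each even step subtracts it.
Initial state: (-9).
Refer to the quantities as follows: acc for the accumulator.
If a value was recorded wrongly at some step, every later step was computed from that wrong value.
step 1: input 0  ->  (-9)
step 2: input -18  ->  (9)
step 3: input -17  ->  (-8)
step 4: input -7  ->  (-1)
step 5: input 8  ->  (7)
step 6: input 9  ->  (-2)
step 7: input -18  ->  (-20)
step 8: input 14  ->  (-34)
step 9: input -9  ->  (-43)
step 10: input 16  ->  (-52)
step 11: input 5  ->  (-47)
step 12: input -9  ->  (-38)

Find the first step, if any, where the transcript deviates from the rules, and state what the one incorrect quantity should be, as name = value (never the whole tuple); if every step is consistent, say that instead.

step 10, acc = -59

Step 1: acc = -9 + 0 = -9 — same as recorded.
Step 2: acc = -9 - -18 = 9 — no discrepancy.
Step 3: acc = 9 + -17 = -8 — same as recorded.
Step 4: acc = -8 - -7 = -1 — exactly as logged.
Step 5: acc = -1 + 8 = 7 — matches.
Step 6: acc = 7 - 9 = -2 — checks out.
Step 7: acc = -2 + -18 = -20 — in agreement.
Step 8: acc = -20 - 14 = -34 — exactly as logged.
Step 9: acc = -34 + -9 = -43 — no discrepancy.
Step 10: acc = -43 - 16 = -59 — first mismatch against the transcript.
First incorrect step: 10; the correct value is acc = -59.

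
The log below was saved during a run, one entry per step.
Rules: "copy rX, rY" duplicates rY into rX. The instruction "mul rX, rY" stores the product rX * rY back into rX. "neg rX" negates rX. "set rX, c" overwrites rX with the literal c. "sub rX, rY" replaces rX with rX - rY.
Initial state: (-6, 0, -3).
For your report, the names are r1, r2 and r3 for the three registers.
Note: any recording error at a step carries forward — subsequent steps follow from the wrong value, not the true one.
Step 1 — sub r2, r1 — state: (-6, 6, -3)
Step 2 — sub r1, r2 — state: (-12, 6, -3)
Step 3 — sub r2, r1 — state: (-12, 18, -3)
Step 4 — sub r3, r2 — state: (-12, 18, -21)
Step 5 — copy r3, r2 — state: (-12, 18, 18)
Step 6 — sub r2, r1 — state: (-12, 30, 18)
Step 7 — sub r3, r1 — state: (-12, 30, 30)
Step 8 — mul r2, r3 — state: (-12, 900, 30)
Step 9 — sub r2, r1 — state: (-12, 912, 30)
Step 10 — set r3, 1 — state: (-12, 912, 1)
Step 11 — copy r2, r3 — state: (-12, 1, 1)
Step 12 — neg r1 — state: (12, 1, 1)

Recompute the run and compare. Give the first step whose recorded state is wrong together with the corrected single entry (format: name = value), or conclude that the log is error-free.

no error

Recomputing the run from the initial state:
step 1: r1 = -6, r2 = 6, r3 = -3
step 2: r1 = -12, r2 = 6, r3 = -3
step 3: r1 = -12, r2 = 18, r3 = -3
step 4: r1 = -12, r2 = 18, r3 = -21
step 5: r1 = -12, r2 = 18, r3 = 18
step 6: r1 = -12, r2 = 30, r3 = 18
step 7: r1 = -12, r2 = 30, r3 = 30
step 8: r1 = -12, r2 = 900, r3 = 30
step 9: r1 = -12, r2 = 912, r3 = 30
step 10: r1 = -12, r2 = 912, r3 = 1
step 11: r1 = -12, r2 = 1, r3 = 1
step 12: r1 = 12, r2 = 1, r3 = 1
This matches the log at every step.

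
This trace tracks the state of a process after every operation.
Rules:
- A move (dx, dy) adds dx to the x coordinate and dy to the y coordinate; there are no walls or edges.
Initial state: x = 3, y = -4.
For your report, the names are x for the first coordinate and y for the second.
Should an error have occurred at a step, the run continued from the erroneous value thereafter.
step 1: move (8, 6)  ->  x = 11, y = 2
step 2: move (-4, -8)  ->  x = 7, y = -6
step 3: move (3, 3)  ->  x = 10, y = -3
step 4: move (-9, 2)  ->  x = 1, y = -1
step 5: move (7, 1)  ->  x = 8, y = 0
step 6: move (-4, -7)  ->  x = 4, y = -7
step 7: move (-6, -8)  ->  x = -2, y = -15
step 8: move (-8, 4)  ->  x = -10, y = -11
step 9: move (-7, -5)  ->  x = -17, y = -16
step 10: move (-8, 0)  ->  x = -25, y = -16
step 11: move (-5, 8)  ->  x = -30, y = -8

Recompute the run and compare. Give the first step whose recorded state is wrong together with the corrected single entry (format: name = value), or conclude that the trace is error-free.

Recomputing the run from the initial state:
step 1: x = 11, y = 2
step 2: x = 7, y = -6
step 3: x = 10, y = -3
step 4: x = 1, y = -1
step 5: x = 8, y = 0
step 6: x = 4, y = -7
step 7: x = -2, y = -15
step 8: x = -10, y = -11
step 9: x = -17, y = -16
step 10: x = -25, y = -16
step 11: x = -30, y = -8
This matches the trace at every step.

no error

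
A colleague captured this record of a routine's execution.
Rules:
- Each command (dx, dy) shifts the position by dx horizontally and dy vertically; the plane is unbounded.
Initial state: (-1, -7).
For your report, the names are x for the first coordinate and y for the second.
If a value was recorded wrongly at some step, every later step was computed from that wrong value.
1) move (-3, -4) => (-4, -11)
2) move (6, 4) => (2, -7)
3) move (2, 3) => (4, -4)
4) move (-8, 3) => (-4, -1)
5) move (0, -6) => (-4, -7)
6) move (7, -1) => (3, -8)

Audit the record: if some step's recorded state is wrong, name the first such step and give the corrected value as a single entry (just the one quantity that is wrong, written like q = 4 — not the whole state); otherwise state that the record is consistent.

no error

step 1: x = -1 + (-3) = -4, y = -7 + (-4) = -11 -> confirmed correct
step 2: x = -4 + (6) = 2, y = -11 + (4) = -7 -> checks out
step 3: x = 2 + (2) = 4, y = -7 + (3) = -4 -> in agreement
step 4: x = 4 + (-8) = -4, y = -4 + (3) = -1 -> in agreement
step 5: x = -4 + (0) = -4, y = -1 + (-6) = -7 -> matches
step 6: x = -4 + (7) = 3, y = -7 + (-1) = -8 -> confirmed correct
Every step is consistent.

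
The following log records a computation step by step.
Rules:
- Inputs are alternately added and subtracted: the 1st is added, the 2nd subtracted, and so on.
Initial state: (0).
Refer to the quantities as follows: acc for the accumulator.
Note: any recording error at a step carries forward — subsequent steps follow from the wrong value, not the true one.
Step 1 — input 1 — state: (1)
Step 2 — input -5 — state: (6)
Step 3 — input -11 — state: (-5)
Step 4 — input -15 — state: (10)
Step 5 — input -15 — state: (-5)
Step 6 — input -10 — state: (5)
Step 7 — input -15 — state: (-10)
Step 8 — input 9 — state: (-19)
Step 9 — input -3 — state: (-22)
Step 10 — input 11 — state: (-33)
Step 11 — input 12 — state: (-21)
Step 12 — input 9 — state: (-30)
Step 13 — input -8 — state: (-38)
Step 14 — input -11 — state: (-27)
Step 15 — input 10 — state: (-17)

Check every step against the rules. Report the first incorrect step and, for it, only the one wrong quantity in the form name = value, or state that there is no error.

step 1: acc = 0 + 1 = 1 -> no discrepancy
step 2: acc = 1 - -5 = 6 -> in agreement
step 3: acc = 6 + -11 = -5 -> confirmed correct
step 4: acc = -5 - -15 = 10 -> checks out
step 5: acc = 10 + -15 = -5 -> same as recorded
step 6: acc = -5 - -10 = 5 -> in agreement
step 7: acc = 5 + -15 = -10 -> confirmed correct
step 8: acc = -10 - 9 = -19 -> no discrepancy
step 9: acc = -19 + -3 = -22 -> same as recorded
step 10: acc = -22 - 11 = -33 -> in agreement
step 11: acc = -33 + 12 = -21 -> checks out
step 12: acc = -21 - 9 = -30 -> consistent with the log
step 13: acc = -30 + -8 = -38 -> checks out
step 14: acc = -38 - -11 = -27 -> checks out
step 15: acc = -27 + 10 = -17 -> same as recorded
Nothing is out of place; the run is error-free.

no error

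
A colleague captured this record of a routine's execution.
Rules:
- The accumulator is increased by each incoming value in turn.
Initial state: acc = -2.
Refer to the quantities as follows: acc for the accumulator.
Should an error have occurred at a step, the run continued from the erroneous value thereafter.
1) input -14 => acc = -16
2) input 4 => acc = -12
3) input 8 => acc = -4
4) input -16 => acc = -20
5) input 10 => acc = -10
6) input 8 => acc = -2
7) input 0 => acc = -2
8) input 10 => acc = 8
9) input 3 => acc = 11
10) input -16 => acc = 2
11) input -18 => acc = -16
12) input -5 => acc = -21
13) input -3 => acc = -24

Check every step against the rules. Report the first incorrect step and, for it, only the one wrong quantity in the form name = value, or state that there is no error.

Recomputing the run from the initial state:
step 1: acc = -16
step 2: acc = -12
step 3: acc = -4
step 4: acc = -20
step 5: acc = -10
step 6: acc = -2
step 7: acc = -2
step 8: acc = 8
step 9: acc = 11
step 10: acc = -5
step 11: acc = -23
step 12: acc = -28
step 13: acc = -31
The first disagreement with the record is at step 10, where the value should be acc = -5.

step 10, acc = -5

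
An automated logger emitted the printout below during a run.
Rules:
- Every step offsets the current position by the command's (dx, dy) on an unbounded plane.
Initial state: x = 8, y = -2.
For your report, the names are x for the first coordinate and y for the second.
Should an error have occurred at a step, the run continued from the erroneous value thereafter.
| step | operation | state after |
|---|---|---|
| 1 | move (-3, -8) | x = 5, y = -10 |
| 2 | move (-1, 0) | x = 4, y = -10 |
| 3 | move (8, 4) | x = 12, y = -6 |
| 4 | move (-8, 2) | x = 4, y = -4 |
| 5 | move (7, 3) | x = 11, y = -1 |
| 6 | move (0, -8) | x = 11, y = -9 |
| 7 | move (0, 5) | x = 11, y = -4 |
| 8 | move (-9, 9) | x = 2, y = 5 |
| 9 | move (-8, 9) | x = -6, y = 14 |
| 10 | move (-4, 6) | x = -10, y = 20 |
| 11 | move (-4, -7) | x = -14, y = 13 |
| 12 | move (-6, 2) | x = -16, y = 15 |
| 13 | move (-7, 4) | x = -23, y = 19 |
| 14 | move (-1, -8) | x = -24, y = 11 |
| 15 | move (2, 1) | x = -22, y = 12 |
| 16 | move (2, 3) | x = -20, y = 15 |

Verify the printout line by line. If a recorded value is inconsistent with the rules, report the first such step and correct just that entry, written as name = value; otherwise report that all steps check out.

Recomputing the run from the initial state:
step 1: x = 5, y = -10
step 2: x = 4, y = -10
step 3: x = 12, y = -6
step 4: x = 4, y = -4
step 5: x = 11, y = -1
step 6: x = 11, y = -9
step 7: x = 11, y = -4
step 8: x = 2, y = 5
step 9: x = -6, y = 14
step 10: x = -10, y = 20
step 11: x = -14, y = 13
step 12: x = -20, y = 15
step 13: x = -27, y = 19
step 14: x = -28, y = 11
step 15: x = -26, y = 12
step 16: x = -24, y = 15
The first disagreement with the printout is at step 12, where the value should be x = -20.

step 12, x = -20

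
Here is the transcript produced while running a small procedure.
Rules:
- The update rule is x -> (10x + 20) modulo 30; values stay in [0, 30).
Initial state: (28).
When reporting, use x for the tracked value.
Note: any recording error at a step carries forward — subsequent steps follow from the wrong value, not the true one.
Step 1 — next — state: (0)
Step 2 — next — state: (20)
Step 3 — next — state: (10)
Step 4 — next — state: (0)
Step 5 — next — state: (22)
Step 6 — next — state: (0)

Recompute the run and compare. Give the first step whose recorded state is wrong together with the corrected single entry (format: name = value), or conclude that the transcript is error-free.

step 5, x = 20

Recomputing the run from the initial state:
step 1: x = 0
step 2: x = 20
step 3: x = 10
step 4: x = 0
step 5: x = 20
step 6: x = 10
The first disagreement with the transcript is at step 5, where the value should be x = 20.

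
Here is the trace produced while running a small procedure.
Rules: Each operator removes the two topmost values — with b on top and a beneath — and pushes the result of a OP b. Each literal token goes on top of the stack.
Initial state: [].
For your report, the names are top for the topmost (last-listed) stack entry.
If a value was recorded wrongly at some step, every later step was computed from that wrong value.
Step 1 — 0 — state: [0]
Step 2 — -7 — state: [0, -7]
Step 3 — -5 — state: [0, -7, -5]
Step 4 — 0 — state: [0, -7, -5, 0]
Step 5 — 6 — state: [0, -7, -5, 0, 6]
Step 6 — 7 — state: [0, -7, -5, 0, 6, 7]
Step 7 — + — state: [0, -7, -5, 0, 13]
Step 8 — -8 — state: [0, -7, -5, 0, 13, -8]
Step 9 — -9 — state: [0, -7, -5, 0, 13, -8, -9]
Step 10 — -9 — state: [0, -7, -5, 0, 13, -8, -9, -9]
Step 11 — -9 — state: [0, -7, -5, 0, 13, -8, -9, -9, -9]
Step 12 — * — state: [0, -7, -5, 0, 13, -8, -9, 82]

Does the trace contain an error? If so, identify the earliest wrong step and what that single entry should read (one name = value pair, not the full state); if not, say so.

step 12, top = 81

step 1: push 0: top = 0 -> confirmed correct
step 2: push -7: top = -7 -> no discrepancy
step 3: push -5: top = -5 -> same as recorded
step 4: push 0: top = 0 -> agrees with the trace
step 5: push 6: top = 6 -> verified
step 6: push 7: top = 7 -> same as recorded
step 7: 6 + 7 = 13 -> consistent with the trace
step 8: push -8: top = -8 -> verified
step 9: push -9: top = -9 -> confirmed correct
step 10: push -9: top = -9 -> checks out
step 11: push -9: top = -9 -> matches
step 12: -9 * -9 = 81 -> first mismatch against the trace
So the first discrepancy is step 12, where the right value is top = 81.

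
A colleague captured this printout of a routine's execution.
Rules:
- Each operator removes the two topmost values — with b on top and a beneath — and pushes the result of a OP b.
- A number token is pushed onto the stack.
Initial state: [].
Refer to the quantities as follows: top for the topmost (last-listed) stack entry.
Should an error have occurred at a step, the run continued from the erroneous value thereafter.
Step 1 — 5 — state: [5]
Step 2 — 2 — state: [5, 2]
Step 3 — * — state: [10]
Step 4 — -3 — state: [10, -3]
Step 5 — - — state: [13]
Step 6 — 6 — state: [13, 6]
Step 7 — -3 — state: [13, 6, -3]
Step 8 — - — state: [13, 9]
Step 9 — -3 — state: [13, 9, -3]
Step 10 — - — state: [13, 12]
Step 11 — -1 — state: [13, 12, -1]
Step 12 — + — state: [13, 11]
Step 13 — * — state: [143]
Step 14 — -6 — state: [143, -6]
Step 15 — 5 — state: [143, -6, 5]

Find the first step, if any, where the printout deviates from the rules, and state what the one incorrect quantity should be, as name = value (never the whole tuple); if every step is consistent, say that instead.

Step 1: push 5: top = 5 — consistent with the printout.
Step 2: push 2: top = 2 — no discrepancy.
Step 3: 5 * 2 = 10 — matches.
Step 4: push -3: top = -3 — verified.
Step 5: 10 - -3 = 13 — exactly as logged.
Step 6: push 6: top = 6 — in agreement.
Step 7: push -3: top = -3 — matches.
Step 8: 6 - -3 = 9 — no discrepancy.
Step 9: push -3: top = -3 — exactly as logged.
Step 10: 9 - -3 = 12 — consistent with the printout.
Step 11: push -1: top = -1 — exactly as logged.
Step 12: 12 + -1 = 11 — consistent with the printout.
Step 13: 13 * 11 = 143 — confirmed correct.
Step 14: push -6: top = -6 — agrees with the printout.
Step 15: push 5: top = 5 — exactly as logged.
Every step is consistent.

no error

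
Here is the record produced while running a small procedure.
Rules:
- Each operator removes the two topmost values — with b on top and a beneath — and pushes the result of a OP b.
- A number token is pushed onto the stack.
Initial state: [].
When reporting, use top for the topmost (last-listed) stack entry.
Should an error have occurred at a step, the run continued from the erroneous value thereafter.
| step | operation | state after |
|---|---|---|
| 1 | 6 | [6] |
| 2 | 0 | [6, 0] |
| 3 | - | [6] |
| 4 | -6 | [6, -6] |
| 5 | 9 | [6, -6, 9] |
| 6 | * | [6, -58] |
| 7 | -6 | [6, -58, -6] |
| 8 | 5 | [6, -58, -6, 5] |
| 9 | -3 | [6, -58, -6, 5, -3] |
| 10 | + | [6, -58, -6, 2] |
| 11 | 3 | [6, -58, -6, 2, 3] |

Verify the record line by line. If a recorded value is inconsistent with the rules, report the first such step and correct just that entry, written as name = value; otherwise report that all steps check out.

step 6, top = -54

Step 1: push 6: top = 6 — same as recorded.
Step 2: push 0: top = 0 — same as recorded.
Step 3: 6 - 0 = 6 — no discrepancy.
Step 4: push -6: top = -6 — no discrepancy.
Step 5: push 9: top = 9 — same as recorded.
Step 6: -6 * 9 = -54 — the entry is off here.
Conclusion: step 6 carries the first error; the entry should be top = -54.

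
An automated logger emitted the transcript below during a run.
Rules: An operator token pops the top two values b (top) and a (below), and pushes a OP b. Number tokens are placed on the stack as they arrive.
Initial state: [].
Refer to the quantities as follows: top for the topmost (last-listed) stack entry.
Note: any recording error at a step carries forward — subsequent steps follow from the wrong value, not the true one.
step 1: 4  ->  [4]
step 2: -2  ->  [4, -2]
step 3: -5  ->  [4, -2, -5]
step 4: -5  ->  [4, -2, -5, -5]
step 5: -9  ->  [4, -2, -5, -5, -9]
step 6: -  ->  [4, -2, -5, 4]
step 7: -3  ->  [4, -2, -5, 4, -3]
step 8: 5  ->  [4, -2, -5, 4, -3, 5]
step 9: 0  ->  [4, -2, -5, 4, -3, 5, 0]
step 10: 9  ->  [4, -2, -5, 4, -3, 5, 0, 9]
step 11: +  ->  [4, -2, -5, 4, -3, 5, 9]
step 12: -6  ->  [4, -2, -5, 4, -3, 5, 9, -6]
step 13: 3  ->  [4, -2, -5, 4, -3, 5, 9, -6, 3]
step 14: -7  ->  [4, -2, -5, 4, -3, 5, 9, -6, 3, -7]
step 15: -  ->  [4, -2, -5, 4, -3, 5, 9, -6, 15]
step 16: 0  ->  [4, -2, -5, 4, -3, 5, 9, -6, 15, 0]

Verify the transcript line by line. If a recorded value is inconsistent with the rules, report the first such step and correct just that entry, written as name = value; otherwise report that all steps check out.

Recomputing the run from the initial state:
step 1: [4]
step 2: [4, -2]
step 3: [4, -2, -5]
step 4: [4, -2, -5, -5]
step 5: [4, -2, -5, -5, -9]
step 6: [4, -2, -5, 4]
step 7: [4, -2, -5, 4, -3]
step 8: [4, -2, -5, 4, -3, 5]
step 9: [4, -2, -5, 4, -3, 5, 0]
step 10: [4, -2, -5, 4, -3, 5, 0, 9]
step 11: [4, -2, -5, 4, -3, 5, 9]
step 12: [4, -2, -5, 4, -3, 5, 9, -6]
step 13: [4, -2, -5, 4, -3, 5, 9, -6, 3]
step 14: [4, -2, -5, 4, -3, 5, 9, -6, 3, -7]
step 15: [4, -2, -5, 4, -3, 5, 9, -6, 10]
step 16: [4, -2, -5, 4, -3, 5, 9, -6, 10, 0]
The first disagreement with the transcript is at step 15, where the value should be top = 10.

step 15, top = 10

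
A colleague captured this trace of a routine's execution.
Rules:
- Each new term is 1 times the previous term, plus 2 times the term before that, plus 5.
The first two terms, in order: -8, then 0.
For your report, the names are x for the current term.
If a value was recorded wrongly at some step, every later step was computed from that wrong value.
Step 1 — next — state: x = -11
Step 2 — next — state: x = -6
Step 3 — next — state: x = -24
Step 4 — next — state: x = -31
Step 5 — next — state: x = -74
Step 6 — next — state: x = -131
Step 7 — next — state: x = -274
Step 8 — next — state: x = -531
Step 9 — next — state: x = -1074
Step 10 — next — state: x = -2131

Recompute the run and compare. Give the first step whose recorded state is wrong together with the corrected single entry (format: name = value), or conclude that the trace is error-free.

step 3, x = -23

Recomputing the run from the initial state:
step 1: x = -11
step 2: x = -6
step 3: x = -23
step 4: x = -30
step 5: x = -71
step 6: x = -126
step 7: x = -263
step 8: x = -510
step 9: x = -1031
step 10: x = -2046
The first disagreement with the trace is at step 3, where the value should be x = -23.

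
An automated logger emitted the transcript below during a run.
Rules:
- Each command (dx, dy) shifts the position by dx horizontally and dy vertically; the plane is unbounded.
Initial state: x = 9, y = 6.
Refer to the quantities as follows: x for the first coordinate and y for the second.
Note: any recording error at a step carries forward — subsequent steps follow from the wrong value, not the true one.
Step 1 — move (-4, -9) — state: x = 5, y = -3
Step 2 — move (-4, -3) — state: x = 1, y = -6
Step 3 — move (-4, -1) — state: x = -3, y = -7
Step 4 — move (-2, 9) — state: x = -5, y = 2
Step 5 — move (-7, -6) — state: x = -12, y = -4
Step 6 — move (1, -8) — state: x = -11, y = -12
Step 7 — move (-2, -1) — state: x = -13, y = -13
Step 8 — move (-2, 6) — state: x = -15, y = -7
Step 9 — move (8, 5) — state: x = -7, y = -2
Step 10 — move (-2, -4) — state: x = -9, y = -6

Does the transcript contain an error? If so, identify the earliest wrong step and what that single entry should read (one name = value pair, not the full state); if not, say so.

no error

Step 1: x = 9 + (-4) = 5, y = 6 + (-9) = -3 — in agreement.
Step 2: x = 5 + (-4) = 1, y = -3 + (-3) = -6 — same as recorded.
Step 3: x = 1 + (-4) = -3, y = -6 + (-1) = -7 — verified.
Step 4: x = -3 + (-2) = -5, y = -7 + (9) = 2 — no discrepancy.
Step 5: x = -5 + (-7) = -12, y = 2 + (-6) = -4 — matches.
Step 6: x = -12 + (1) = -11, y = -4 + (-8) = -12 — confirmed correct.
Step 7: x = -11 + (-2) = -13, y = -12 + (-1) = -13 — exactly as logged.
Step 8: x = -13 + (-2) = -15, y = -13 + (6) = -7 — verified.
Step 9: x = -15 + (8) = -7, y = -7 + (5) = -2 — agrees with the transcript.
Step 10: x = -7 + (-2) = -9, y = -2 + (-4) = -6 — in agreement.
All steps check out; nothing to correct.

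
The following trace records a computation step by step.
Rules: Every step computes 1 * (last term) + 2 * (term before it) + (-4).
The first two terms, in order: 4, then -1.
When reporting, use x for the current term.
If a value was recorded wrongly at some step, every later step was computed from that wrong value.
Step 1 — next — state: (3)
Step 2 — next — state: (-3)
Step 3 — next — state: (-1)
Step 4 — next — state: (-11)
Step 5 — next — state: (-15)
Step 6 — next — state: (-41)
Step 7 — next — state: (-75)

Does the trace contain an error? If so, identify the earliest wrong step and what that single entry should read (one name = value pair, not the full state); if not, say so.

1. x = 1*(-1) + (2)*(4) + (-4) = 3 (same as recorded)
2. x = 1*(3) + (2)*(-1) + (-4) = -3 (verified)
3. x = 1*(-3) + (2)*(3) + (-4) = -1 (no discrepancy)
4. x = 1*(-1) + (2)*(-3) + (-4) = -11 (verified)
5. x = 1*(-11) + (2)*(-1) + (-4) = -17 (this is not what the trace shows)
First deviation found at step 5; the corrected entry is x = -17.

step 5, x = -17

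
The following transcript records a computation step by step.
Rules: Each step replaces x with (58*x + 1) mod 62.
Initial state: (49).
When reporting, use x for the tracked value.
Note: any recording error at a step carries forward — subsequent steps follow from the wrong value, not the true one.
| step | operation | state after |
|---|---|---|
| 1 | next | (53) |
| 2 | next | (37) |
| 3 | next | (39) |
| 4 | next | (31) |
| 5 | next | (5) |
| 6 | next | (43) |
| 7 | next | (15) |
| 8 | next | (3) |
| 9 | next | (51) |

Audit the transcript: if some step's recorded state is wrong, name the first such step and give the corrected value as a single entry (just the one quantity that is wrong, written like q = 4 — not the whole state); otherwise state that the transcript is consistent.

step 5, x = 1

step 1: x = (58*49 + 1) mod 62 = 53 -> same as recorded
step 2: x = (58*53 + 1) mod 62 = 37 -> matches
step 3: x = (58*37 + 1) mod 62 = 39 -> checks out
step 4: x = (58*39 + 1) mod 62 = 31 -> no discrepancy
step 5: x = (58*31 + 1) mod 62 = 1 -> a discrepancy with the transcript
The audit stops at step 5: the recorded entry is wrong and should be x = 1.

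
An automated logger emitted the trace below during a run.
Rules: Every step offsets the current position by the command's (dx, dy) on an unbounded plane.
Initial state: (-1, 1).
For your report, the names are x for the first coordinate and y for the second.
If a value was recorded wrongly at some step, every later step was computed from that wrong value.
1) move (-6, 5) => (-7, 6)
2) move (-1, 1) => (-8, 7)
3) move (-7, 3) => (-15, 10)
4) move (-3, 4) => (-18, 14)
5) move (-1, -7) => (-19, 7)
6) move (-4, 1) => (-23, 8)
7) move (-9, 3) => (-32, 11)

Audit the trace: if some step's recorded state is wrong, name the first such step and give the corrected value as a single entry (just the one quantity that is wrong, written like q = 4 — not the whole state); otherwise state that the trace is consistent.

1. x = -1 + (-6) = -7, y = 1 + (5) = 6 (in agreement)
2. x = -7 + (-1) = -8, y = 6 + (1) = 7 (same as recorded)
3. x = -8 + (-7) = -15, y = 7 + (3) = 10 (verified)
4. x = -15 + (-3) = -18, y = 10 + (4) = 14 (no discrepancy)
5. x = -18 + (-1) = -19, y = 14 + (-7) = 7 (consistent with the trace)
6. x = -19 + (-4) = -23, y = 7 + (1) = 8 (exactly as logged)
7. x = -23 + (-9) = -32, y = 8 + (3) = 11 (confirmed correct)
Every step is consistent.

no error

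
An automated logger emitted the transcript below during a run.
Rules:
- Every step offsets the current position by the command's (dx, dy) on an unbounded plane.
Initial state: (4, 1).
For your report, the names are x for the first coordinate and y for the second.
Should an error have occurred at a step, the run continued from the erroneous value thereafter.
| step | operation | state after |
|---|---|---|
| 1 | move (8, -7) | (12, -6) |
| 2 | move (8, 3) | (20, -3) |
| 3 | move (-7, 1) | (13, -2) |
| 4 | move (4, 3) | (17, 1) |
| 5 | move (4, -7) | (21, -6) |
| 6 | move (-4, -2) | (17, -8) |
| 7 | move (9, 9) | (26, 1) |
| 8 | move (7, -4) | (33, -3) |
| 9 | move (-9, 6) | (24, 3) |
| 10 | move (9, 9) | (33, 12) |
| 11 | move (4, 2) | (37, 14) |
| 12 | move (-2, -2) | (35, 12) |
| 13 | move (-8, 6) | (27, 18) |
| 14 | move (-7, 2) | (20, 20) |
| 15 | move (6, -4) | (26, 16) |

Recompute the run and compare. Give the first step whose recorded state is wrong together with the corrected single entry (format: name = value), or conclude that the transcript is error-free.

Step 1: x = 4 + (8) = 12, y = 1 + (-7) = -6 — same as recorded.
Step 2: x = 12 + (8) = 20, y = -6 + (3) = -3 — matches.
Step 3: x = 20 + (-7) = 13, y = -3 + (1) = -2 — in agreement.
Step 4: x = 13 + (4) = 17, y = -2 + (3) = 1 — agrees with the transcript.
Step 5: x = 17 + (4) = 21, y = 1 + (-7) = -6 — consistent with the transcript.
Step 6: x = 21 + (-4) = 17, y = -6 + (-2) = -8 — confirmed correct.
Step 7: x = 17 + (9) = 26, y = -8 + (9) = 1 — in agreement.
Step 8: x = 26 + (7) = 33, y = 1 + (-4) = -3 — same as recorded.
Step 9: x = 33 + (-9) = 24, y = -3 + (6) = 3 — same as recorded.
Step 10: x = 24 + (9) = 33, y = 3 + (9) = 12 — exactly as logged.
Step 11: x = 33 + (4) = 37, y = 12 + (2) = 14 — exactly as logged.
Step 12: x = 37 + (-2) = 35, y = 14 + (-2) = 12 — agrees with the transcript.
Step 13: x = 35 + (-8) = 27, y = 12 + (6) = 18 — in agreement.
Step 14: x = 27 + (-7) = 20, y = 18 + (2) = 20 — consistent with the transcript.
Step 15: x = 20 + (6) = 26, y = 20 + (-4) = 16 — same as recorded.
All steps check out; nothing to correct.

no error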